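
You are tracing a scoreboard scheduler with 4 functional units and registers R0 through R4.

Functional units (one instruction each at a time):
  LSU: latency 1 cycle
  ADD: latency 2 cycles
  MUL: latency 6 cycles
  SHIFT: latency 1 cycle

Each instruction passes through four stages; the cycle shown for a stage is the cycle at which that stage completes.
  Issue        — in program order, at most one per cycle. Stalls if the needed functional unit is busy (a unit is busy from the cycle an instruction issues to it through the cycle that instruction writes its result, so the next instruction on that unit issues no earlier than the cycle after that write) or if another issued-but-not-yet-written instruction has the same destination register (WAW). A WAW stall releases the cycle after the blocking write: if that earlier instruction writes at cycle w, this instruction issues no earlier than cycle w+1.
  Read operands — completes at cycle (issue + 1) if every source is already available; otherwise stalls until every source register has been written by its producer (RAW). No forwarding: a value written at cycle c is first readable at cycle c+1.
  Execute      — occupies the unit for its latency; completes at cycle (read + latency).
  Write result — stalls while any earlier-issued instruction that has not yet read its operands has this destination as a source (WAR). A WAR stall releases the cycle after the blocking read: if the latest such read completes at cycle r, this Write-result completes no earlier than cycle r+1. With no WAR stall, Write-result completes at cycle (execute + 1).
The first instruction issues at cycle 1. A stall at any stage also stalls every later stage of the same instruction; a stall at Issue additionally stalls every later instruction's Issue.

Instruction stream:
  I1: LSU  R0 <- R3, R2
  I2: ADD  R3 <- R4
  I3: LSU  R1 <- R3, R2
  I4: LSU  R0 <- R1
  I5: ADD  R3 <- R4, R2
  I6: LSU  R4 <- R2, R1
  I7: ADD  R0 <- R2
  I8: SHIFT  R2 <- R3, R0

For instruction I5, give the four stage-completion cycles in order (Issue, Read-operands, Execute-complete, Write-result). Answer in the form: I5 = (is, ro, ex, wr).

I5 = (11, 12, 14, 15)

I1  is:1  ro:2  ex:3  wr:4
I2  is:2  ro:3  ex:5  wr:6
I3  is:5  ro:7  ex:8  wr:9  — struct: LSU busy until I1 writes@4, RAW R3: wait I2 write@6
I4  is:10  ro:11  ex:12  wr:13  — struct: LSU busy until I3 writes@9
I5  is:11  ro:12  ex:14  wr:15
I6  is:14  ro:15  ex:16  wr:17  — struct: LSU busy until I4 writes@13
I7  is:16  ro:17  ex:19  wr:20  — struct: ADD busy until I5 writes@15
I8  is:17  ro:21  ex:22  wr:23  — RAW R0: wait I7 write@20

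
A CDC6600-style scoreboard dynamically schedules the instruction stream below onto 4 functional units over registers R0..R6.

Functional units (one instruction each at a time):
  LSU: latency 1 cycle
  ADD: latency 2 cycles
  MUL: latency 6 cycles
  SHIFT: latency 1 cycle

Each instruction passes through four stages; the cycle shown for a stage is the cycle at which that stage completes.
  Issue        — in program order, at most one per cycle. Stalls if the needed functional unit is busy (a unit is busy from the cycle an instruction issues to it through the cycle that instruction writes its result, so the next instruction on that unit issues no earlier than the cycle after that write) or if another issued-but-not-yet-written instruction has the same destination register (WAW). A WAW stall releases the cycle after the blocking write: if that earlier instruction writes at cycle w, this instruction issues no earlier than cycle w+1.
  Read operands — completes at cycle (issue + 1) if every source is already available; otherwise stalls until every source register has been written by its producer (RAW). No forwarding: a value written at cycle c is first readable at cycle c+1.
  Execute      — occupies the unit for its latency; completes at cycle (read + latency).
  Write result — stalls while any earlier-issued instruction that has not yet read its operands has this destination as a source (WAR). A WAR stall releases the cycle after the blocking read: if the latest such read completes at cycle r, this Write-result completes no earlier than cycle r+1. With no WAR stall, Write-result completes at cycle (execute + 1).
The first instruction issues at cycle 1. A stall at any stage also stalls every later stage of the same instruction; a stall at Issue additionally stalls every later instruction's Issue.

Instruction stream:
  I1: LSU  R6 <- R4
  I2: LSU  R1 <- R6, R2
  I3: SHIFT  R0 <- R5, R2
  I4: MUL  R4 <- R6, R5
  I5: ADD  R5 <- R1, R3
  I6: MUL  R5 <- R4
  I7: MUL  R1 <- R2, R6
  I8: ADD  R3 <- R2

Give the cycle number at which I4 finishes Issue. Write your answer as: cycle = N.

cycle = 7

[I1] 1/2/3/4
[I2] 5/6/7/8  (struct: LSU busy until I1 writes@4)
[I3] 6/7/8/9
[I4] 7/8/14/15
[I5] 8/9/11/12
[I6] 16/17/23/24  (struct: MUL busy until I4 writes@15)
[I7] 25/26/32/33  (struct: MUL busy until I6 writes@24)
[I8] 26/27/29/30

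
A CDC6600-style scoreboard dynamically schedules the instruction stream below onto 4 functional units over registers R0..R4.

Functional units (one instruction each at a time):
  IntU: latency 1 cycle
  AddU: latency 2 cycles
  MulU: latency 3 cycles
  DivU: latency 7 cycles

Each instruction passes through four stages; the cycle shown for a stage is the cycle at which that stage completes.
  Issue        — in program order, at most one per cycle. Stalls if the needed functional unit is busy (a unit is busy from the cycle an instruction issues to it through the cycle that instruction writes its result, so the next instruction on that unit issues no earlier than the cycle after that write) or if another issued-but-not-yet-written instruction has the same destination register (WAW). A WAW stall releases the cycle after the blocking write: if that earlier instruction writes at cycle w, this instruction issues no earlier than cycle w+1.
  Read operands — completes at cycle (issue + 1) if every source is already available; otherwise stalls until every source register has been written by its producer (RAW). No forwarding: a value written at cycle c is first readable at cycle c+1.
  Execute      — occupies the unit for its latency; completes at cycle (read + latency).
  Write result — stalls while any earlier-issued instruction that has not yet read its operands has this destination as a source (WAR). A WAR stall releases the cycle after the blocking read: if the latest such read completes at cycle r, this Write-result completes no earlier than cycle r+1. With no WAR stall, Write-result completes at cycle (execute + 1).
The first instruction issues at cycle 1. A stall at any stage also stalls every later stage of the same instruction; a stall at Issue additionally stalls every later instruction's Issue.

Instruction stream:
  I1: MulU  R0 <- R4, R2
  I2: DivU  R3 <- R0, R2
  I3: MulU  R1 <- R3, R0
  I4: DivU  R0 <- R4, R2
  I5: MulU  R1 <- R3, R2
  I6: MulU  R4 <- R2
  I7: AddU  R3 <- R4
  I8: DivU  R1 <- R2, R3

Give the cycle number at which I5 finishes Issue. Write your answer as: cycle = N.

[1] I1 issues→MulU
[2] I1 reads, I2 issues→DivU
[5] I1 exec-done
[6] I1 writes R0
[7] I2 reads, I3 issues→MulU
[14] I2 exec-done
[15] I2 writes R3
[16] I3 reads, I4 issues→DivU
[17] I4 reads
[19] I3 exec-done
[20] I3 writes R1
[21] I5 issues→MulU
[22] I5 reads
[24] I4 exec-done
[25] I4 writes R0, I5 exec-done
[26] I5 writes R1
[27] I6 issues→MulU
[28] I6 reads, I7 issues→AddU
[29] I8 issues→DivU
[31] I6 exec-done
[32] I6 writes R4
[33] I7 reads
[35] I7 exec-done
[36] I7 writes R3
[37] I8 reads
[44] I8 exec-done
[45] I8 writes R1

cycle = 21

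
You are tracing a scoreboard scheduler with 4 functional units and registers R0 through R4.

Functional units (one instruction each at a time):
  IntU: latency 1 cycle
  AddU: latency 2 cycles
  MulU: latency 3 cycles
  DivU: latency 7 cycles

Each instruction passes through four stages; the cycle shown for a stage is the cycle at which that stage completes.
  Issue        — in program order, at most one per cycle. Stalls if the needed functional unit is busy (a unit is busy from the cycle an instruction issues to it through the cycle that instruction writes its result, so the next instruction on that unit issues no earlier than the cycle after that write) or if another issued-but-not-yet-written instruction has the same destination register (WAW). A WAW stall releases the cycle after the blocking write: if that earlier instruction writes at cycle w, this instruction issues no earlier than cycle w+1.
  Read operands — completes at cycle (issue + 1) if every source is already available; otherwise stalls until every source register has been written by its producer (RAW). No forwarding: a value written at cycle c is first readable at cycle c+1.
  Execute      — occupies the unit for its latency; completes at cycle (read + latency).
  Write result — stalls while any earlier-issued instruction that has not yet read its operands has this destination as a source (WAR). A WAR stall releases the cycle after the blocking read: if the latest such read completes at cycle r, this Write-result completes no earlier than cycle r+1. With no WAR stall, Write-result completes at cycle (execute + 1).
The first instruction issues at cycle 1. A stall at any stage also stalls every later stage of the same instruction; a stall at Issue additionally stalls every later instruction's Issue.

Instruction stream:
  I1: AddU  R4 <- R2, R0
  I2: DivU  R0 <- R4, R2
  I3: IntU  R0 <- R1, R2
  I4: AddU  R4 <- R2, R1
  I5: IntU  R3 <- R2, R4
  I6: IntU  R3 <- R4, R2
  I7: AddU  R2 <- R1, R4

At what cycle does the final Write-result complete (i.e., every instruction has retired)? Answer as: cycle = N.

[I1] 1/2/4/5
[I2] 2/6/13/14  (RAW R4: wait I1 write@5)
[I3] 15/16/17/18  (WAW R0: wait I2 write@14)
[I4] 16/17/19/20
[I5] 19/21/22/23  (struct: IntU busy until I3 writes@18; RAW R4: wait I4 write@20)
[I6] 24/25/26/27  (struct: IntU busy until I5 writes@23)
[I7] 25/26/28/29

cycle = 29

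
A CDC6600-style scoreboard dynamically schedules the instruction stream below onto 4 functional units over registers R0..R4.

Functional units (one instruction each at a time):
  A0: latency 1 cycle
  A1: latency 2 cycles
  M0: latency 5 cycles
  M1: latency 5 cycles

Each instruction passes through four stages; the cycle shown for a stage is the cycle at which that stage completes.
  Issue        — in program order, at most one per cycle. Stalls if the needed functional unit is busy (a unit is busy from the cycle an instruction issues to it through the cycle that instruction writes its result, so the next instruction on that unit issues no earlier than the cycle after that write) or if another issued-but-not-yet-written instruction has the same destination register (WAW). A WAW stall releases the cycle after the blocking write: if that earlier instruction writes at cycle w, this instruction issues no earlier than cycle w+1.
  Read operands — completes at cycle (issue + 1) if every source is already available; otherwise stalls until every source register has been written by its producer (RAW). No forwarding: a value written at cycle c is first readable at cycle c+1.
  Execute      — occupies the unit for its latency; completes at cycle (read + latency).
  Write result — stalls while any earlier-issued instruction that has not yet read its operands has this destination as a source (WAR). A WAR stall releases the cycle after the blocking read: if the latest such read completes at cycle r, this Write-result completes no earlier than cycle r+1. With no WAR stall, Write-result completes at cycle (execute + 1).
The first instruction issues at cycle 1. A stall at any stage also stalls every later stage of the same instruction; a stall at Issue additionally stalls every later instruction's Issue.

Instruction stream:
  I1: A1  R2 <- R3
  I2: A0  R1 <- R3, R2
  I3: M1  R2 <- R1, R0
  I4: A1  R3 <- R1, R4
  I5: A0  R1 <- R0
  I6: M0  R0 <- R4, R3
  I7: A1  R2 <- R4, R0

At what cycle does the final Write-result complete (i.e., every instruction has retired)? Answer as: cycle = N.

cycle = 23

I1: IS=1 RO=2 EX=4 WR=5
I2: IS=2 RO=6 EX=7 WR=8  [RAW R2: wait I1 write@5]
I3: IS=6 RO=9 EX=14 WR=15  [WAW R2: wait I1 write@5; RAW R1: wait I2 write@8]
I4: IS=7 RO=9 EX=11 WR=12  [RAW R1: wait I2 write@8]
I5: IS=9 RO=10 EX=11 WR=12  [struct: A0 busy until I2 writes@8]
I6: IS=10 RO=13 EX=18 WR=19  [RAW R3: wait I4 write@12]
I7: IS=16 RO=20 EX=22 WR=23  [WAW R2: wait I3 write@15; RAW R0: wait I6 write@19]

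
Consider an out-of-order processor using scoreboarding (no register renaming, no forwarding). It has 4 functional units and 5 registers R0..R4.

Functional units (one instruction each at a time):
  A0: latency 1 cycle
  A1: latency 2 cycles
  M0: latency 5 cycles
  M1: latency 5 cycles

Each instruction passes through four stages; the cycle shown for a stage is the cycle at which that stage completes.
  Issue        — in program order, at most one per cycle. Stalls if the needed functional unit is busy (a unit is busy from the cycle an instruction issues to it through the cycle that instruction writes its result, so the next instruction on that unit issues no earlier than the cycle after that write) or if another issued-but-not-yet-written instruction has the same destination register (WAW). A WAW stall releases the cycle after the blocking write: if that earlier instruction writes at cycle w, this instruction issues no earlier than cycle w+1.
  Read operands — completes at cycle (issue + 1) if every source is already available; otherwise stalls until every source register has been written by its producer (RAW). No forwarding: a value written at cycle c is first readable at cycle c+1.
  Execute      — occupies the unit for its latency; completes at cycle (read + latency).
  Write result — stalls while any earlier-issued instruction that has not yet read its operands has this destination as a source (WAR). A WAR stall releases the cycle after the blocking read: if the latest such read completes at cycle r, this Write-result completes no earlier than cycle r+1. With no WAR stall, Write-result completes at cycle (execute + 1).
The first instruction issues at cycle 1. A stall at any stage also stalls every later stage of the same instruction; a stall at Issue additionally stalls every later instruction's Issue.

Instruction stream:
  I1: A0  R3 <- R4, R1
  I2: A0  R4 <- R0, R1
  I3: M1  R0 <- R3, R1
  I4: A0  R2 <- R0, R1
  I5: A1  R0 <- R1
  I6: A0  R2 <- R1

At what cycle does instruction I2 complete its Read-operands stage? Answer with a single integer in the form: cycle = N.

  I1 | 1 | 2 | 3 | 4
  I2 | 5 | 6 | 7 | 8   struct: A0 busy until I1 writes@4
  I3 | 6 | 7 | 12 | 13
  I4 | 9 | 14 | 15 | 16   struct: A0 busy until I2 writes@8 · RAW R0: wait I3 write@13
  I5 | 14 | 15 | 17 | 18   WAW R0: wait I3 write@13
  I6 | 17 | 18 | 19 | 20   struct: A0 busy until I4 writes@16

cycle = 6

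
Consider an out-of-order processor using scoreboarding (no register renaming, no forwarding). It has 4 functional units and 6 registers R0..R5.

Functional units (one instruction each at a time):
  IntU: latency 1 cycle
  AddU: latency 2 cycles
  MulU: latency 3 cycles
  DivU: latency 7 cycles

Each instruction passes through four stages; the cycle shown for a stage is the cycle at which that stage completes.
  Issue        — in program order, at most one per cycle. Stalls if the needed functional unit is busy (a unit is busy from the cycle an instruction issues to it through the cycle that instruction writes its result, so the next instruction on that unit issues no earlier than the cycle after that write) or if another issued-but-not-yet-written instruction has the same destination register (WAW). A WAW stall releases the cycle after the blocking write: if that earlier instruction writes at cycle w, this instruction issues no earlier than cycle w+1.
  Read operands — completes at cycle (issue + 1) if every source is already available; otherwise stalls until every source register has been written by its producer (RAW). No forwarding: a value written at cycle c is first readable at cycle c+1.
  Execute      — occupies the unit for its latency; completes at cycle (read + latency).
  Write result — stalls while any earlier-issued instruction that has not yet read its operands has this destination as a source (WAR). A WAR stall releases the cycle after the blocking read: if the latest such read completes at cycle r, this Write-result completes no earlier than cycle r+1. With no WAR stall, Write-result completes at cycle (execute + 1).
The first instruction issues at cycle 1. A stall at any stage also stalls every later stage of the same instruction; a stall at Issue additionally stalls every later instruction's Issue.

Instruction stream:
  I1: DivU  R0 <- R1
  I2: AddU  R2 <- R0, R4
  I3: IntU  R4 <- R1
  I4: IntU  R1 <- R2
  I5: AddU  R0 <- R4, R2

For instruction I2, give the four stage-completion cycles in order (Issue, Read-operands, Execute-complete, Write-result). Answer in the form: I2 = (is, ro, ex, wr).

cycle 1: I1 issues→DivU
cycle 2: I1 reads · I2 issues→AddU
cycle 3: I3 issues→IntU
cycle 4: I3 reads
cycle 5: I3 exec-done
cycle 9: I1 exec-done
cycle 10: I1 writes R0
cycle 11: I2 reads
cycle 12: I3 writes R4
cycle 13: I2 exec-done · I4 issues→IntU
cycle 14: I2 writes R2
cycle 15: I4 reads · I5 issues→AddU
cycle 16: I4 exec-done · I5 reads
cycle 17: I4 writes R1
cycle 18: I5 exec-done
cycle 19: I5 writes R0

I2 = (2, 11, 13, 14)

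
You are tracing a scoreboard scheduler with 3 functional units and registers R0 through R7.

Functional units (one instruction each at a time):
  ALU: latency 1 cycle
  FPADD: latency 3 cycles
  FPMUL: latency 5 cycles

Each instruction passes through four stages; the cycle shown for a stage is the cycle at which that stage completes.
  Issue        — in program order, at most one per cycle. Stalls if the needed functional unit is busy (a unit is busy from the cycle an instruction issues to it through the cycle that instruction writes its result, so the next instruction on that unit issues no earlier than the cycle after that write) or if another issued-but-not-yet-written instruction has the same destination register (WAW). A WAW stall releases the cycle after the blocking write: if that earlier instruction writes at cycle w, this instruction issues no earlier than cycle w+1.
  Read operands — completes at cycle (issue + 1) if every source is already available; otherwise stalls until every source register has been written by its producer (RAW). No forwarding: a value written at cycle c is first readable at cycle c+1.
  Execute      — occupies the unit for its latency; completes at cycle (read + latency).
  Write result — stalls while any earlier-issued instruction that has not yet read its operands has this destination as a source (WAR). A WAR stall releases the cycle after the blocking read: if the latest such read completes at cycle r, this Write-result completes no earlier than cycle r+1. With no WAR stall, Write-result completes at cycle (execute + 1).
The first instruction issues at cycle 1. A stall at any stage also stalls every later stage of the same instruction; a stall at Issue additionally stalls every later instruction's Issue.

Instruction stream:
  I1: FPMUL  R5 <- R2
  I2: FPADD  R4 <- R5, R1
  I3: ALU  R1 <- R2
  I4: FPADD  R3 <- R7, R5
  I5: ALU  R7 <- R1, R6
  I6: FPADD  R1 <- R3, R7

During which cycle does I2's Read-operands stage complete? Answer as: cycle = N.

c1: I1→FPMUL
c2: I1 RO, I2→FPADD
c3: I3→ALU
c4: I3 RO
c5: I3 EX
c7: I1 EX
c8: I1 WR R5
c9: I2 RO
c10: I3 WR R1
c12: I2 EX
c13: I2 WR R4
c14: I4→FPADD
c15: I4 RO, I5→ALU
c16: I5 RO
c17: I5 EX
c18: I4 EX, I5 WR R7
c19: I4 WR R3
c20: I6→FPADD
c21: I6 RO
c24: I6 EX
c25: I6 WR R1

cycle = 9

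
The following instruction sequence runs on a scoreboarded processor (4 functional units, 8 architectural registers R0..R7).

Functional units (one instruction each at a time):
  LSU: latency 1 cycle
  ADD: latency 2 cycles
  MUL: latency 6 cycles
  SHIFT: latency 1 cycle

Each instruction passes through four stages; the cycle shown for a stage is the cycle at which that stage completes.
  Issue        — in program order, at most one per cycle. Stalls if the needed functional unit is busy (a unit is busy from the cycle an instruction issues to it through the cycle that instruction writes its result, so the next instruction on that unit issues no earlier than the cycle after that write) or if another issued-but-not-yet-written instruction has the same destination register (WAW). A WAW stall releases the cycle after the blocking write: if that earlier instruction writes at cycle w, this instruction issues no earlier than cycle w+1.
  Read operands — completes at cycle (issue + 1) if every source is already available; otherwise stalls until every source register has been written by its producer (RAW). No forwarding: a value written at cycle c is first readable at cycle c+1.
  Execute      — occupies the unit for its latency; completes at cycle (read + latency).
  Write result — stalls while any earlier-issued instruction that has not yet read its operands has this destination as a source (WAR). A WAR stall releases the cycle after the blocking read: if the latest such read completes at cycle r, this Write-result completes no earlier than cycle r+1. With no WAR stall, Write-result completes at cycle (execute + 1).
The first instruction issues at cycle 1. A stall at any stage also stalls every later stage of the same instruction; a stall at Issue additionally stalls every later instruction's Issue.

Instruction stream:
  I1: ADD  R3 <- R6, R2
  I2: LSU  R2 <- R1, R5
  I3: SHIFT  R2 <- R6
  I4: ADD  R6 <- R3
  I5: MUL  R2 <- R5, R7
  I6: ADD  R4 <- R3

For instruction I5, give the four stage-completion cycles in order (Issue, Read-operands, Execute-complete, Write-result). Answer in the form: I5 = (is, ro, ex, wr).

I5 = (10, 11, 17, 18)

[I1] 1/2/4/5
[I2] 2/3/4/5
[I3] 6/7/8/9  (WAW R2: wait I2 write@5)
[I4] 7/8/10/11
[I5] 10/11/17/18  (WAW R2: wait I3 write@9)
[I6] 12/13/15/16  (struct: ADD busy until I4 writes@11)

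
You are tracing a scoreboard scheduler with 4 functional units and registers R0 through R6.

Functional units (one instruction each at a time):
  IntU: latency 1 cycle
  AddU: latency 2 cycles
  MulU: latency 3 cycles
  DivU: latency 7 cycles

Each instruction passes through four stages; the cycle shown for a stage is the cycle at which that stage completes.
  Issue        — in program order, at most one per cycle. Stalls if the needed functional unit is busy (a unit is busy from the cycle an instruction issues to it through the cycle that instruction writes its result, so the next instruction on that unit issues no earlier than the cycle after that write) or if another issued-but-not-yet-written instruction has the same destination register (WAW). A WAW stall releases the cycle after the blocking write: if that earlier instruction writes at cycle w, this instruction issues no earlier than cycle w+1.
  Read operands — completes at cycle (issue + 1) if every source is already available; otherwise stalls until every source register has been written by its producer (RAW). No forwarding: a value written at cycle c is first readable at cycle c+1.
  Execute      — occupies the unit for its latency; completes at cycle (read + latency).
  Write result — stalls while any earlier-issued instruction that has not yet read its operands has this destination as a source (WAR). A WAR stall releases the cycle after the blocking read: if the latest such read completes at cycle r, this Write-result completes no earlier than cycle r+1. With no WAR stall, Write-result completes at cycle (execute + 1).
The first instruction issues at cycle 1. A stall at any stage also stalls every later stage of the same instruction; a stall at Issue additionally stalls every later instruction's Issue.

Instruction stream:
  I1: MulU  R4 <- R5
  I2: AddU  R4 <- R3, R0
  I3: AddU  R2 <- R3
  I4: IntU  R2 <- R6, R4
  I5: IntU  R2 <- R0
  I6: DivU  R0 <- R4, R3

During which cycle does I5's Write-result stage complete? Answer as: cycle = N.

t=1  I1 issues→MulU
t=2  I1 reads
t=5  I1 exec-done
t=6  I1 writes R4
t=7  I2 issues→AddU
t=8  I2 reads
t=10  I2 exec-done
t=11  I2 writes R4
t=12  I3 issues→AddU
t=13  I3 reads
t=15  I3 exec-done
t=16  I3 writes R2
t=17  I4 issues→IntU
t=18  I4 reads
t=19  I4 exec-done
t=20  I4 writes R2
t=21  I5 issues→IntU
t=22  I5 reads | I6 issues→DivU
t=23  I5 exec-done | I6 reads
t=24  I5 writes R2
t=30  I6 exec-done
t=31  I6 writes R0

cycle = 24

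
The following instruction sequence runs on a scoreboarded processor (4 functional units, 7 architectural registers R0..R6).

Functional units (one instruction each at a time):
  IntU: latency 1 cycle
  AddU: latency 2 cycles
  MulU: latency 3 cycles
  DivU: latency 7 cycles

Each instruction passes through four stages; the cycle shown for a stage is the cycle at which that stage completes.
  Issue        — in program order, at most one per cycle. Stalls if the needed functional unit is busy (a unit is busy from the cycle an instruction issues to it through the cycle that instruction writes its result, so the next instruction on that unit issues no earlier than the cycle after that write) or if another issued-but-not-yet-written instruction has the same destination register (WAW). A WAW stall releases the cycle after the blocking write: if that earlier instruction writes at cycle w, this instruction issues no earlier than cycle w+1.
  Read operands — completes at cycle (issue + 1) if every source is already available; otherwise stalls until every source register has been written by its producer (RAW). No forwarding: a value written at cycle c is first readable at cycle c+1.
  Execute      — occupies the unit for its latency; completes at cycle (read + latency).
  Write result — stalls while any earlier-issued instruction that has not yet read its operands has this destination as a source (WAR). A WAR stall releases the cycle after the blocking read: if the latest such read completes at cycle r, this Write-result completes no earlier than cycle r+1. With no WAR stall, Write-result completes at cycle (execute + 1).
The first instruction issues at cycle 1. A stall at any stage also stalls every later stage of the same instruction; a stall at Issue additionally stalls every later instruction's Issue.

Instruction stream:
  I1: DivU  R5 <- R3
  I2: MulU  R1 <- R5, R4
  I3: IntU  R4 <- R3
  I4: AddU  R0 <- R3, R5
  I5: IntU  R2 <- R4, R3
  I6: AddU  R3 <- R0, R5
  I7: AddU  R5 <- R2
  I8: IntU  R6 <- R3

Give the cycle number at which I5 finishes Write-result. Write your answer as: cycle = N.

cycle 1: I1 issues→DivU
cycle 2: I1 reads, I2 issues→MulU
cycle 3: I3 issues→IntU
cycle 4: I3 reads, I4 issues→AddU
cycle 5: I3 exec-done
cycle 9: I1 exec-done
cycle 10: I1 writes R5
cycle 11: I2 reads, I4 reads
cycle 12: I3 writes R4
cycle 13: I4 exec-done, I5 issues→IntU
cycle 14: I2 exec-done, I4 writes R0, I5 reads
cycle 15: I2 writes R1, I5 exec-done, I6 issues→AddU
cycle 16: I5 writes R2, I6 reads
cycle 18: I6 exec-done
cycle 19: I6 writes R3
cycle 20: I7 issues→AddU
cycle 21: I7 reads, I8 issues→IntU
cycle 22: I8 reads
cycle 23: I7 exec-done, I8 exec-done
cycle 24: I7 writes R5, I8 writes R6

cycle = 16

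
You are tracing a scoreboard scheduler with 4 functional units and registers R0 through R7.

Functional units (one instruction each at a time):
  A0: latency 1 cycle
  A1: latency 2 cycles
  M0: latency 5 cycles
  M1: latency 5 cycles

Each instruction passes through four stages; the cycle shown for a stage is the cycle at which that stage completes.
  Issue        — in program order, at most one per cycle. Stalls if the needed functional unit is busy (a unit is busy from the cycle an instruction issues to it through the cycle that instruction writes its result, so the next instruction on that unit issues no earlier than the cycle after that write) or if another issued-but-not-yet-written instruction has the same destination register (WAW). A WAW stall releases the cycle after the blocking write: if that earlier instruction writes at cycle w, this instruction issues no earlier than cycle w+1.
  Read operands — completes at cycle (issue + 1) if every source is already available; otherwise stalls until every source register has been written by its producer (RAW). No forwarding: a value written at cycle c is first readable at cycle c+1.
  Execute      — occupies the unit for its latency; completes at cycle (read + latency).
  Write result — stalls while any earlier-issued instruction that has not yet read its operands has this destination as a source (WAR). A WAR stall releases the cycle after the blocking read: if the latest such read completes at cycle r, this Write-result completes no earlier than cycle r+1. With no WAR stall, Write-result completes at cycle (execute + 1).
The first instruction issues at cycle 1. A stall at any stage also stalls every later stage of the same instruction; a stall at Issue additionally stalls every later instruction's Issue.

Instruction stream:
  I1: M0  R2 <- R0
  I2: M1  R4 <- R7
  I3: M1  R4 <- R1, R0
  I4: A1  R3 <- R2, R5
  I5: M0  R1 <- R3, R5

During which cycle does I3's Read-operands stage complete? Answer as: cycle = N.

t=1  I1 issues→M0
t=2  I1 reads | I2 issues→M1
t=3  I2 reads
t=7  I1 exec-done
t=8  I1 writes R2 | I2 exec-done
t=9  I2 writes R4
t=10  I3 issues→M1
t=11  I3 reads | I4 issues→A1
t=12  I4 reads | I5 issues→M0
t=14  I4 exec-done
t=15  I4 writes R3
t=16  I3 exec-done | I5 reads
t=17  I3 writes R4
t=21  I5 exec-done
t=22  I5 writes R1

cycle = 11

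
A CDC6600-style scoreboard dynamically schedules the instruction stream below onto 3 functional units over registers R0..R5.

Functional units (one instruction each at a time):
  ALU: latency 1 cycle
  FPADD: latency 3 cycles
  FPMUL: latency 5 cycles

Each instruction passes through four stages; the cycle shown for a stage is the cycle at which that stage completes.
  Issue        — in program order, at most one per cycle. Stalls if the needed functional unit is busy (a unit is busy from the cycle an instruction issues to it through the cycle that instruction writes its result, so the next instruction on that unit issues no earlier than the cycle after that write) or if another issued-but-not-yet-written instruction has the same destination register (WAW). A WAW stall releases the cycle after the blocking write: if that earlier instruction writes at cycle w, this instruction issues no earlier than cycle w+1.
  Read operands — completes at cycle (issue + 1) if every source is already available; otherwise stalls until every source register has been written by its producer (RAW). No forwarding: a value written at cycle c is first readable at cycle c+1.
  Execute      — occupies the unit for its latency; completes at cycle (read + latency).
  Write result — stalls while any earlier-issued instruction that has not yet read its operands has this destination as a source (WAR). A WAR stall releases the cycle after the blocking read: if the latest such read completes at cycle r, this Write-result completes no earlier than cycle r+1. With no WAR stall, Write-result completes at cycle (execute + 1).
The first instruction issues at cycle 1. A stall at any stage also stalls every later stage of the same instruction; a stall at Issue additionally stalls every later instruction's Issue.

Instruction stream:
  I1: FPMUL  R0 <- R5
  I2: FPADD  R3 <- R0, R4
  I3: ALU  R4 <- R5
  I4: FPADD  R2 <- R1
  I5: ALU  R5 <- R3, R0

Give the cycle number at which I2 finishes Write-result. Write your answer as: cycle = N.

[1] issue I1 (FPMUL)
[2] I1 read-ops; issue I2 (FPADD)
[3] issue I3 (ALU)
[4] I3 read-ops
[5] I3 finished on ALU
[7] I1 finished on FPMUL
[8] I1→R0
[9] I2 read-ops
[10] I3→R4
[12] I2 finished on FPADD
[13] I2→R3
[14] issue I4 (FPADD)
[15] I4 read-ops; issue I5 (ALU)
[16] I5 read-ops
[17] I5 finished on ALU
[18] I4 finished on FPADD; I5→R5
[19] I4→R2

cycle = 13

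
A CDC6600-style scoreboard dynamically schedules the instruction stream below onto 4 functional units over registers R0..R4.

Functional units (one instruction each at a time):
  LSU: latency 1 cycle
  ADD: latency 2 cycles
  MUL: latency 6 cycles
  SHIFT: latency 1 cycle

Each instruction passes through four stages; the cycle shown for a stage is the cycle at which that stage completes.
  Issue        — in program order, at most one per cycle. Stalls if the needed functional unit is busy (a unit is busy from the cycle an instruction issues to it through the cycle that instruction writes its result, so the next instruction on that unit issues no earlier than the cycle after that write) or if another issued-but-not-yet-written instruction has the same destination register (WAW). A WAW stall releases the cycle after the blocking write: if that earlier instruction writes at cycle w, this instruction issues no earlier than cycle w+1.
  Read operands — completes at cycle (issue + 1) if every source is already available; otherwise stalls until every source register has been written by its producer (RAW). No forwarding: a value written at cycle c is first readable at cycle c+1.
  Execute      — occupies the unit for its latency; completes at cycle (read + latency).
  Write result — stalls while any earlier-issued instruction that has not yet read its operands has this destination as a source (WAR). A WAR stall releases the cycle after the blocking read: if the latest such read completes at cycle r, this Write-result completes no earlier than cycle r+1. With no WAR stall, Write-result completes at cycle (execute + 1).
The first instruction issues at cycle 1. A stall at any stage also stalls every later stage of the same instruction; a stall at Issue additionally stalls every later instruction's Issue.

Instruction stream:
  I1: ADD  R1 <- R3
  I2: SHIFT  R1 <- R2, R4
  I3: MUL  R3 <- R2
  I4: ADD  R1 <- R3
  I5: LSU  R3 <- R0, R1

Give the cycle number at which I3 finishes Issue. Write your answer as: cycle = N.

cycle 1: I1 dispatched to ADD
cycle 2: I1 operands ready
cycle 4: I1 complete
cycle 5: R1←I1
cycle 6: I2 dispatched to SHIFT
cycle 7: I2 operands ready, I3 dispatched to MUL
cycle 8: I2 complete, I3 operands ready
cycle 9: R1←I2
cycle 10: I4 dispatched to ADD
cycle 14: I3 complete
cycle 15: R3←I3
cycle 16: I4 operands ready, I5 dispatched to LSU
cycle 18: I4 complete
cycle 19: R1←I4
cycle 20: I5 operands ready
cycle 21: I5 complete
cycle 22: R3←I5

cycle = 7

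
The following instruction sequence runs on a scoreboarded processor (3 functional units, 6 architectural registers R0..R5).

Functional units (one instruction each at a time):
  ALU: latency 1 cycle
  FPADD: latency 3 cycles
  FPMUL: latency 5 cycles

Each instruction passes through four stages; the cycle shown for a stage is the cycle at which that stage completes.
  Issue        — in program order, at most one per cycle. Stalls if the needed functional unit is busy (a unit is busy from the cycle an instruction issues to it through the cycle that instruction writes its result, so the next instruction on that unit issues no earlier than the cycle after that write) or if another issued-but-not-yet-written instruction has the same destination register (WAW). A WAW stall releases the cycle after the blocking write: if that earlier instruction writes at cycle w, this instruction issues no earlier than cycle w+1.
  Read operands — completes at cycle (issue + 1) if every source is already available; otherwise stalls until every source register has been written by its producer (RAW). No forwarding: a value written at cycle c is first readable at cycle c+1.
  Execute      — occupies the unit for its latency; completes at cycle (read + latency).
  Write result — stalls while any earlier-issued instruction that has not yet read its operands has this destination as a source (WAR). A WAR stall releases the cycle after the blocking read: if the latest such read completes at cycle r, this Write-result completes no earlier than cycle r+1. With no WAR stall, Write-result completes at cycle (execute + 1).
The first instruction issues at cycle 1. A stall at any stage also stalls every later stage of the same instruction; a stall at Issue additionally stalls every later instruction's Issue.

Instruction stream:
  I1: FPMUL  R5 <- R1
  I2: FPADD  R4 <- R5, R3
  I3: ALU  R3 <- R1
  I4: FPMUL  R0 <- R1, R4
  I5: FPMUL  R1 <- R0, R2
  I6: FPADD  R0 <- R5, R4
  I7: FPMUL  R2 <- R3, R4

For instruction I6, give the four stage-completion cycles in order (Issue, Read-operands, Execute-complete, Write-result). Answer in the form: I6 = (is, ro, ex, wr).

c1: I1 dispatched to FPMUL
c2: I1 operands ready; I2 dispatched to FPADD
c3: I3 dispatched to ALU
c4: I3 operands ready
c5: I3 complete
c7: I1 complete
c8: R5←I1
c9: I2 operands ready; I4 dispatched to FPMUL
c10: R3←I3
c12: I2 complete
c13: R4←I2
c14: I4 operands ready
c19: I4 complete
c20: R0←I4
c21: I5 dispatched to FPMUL
c22: I5 operands ready; I6 dispatched to FPADD
c23: I6 operands ready
c26: I6 complete
c27: I5 complete; R0←I6
c28: R1←I5
c29: I7 dispatched to FPMUL
c30: I7 operands ready
c35: I7 complete
c36: R2←I7

I6 = (22, 23, 26, 27)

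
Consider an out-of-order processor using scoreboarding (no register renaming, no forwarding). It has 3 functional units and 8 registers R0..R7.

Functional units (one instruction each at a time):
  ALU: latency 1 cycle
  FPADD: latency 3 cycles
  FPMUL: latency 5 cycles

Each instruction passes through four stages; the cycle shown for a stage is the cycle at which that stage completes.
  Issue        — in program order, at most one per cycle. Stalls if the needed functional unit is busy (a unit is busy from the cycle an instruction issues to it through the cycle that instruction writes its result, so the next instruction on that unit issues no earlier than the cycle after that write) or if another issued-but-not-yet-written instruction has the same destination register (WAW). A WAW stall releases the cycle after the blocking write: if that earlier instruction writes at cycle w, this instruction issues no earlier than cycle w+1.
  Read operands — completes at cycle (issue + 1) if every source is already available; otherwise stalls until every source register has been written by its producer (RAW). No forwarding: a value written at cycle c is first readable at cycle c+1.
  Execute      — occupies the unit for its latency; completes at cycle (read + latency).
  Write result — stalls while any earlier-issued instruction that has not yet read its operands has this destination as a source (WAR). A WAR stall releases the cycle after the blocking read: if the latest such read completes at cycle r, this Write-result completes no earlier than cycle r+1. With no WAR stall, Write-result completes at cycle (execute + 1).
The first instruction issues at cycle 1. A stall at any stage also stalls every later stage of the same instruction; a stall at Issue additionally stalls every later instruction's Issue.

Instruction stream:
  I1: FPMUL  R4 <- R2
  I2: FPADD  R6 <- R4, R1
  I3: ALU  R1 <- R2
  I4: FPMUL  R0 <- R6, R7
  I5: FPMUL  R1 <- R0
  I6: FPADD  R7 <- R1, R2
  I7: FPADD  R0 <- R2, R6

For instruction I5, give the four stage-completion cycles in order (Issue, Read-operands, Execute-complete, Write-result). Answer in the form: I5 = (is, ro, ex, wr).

I5 = (21, 22, 27, 28)

I1  is:1  ro:2  ex:7  wr:8
I2  is:2  ro:9  ex:12  wr:13  — RAW R4: wait I1 write@8
I3  is:3  ro:4  ex:5  wr:10  — WAR R1: wait I2 read@9
I4  is:9  ro:14  ex:19  wr:20  — struct: FPMUL busy until I1 writes@8, RAW R6: wait I2 write@13
I5  is:21  ro:22  ex:27  wr:28  — struct: FPMUL busy until I4 writes@20
I6  is:22  ro:29  ex:32  wr:33  — RAW R1: wait I5 write@28
I7  is:34  ro:35  ex:38  wr:39  — struct: FPADD busy until I6 writes@33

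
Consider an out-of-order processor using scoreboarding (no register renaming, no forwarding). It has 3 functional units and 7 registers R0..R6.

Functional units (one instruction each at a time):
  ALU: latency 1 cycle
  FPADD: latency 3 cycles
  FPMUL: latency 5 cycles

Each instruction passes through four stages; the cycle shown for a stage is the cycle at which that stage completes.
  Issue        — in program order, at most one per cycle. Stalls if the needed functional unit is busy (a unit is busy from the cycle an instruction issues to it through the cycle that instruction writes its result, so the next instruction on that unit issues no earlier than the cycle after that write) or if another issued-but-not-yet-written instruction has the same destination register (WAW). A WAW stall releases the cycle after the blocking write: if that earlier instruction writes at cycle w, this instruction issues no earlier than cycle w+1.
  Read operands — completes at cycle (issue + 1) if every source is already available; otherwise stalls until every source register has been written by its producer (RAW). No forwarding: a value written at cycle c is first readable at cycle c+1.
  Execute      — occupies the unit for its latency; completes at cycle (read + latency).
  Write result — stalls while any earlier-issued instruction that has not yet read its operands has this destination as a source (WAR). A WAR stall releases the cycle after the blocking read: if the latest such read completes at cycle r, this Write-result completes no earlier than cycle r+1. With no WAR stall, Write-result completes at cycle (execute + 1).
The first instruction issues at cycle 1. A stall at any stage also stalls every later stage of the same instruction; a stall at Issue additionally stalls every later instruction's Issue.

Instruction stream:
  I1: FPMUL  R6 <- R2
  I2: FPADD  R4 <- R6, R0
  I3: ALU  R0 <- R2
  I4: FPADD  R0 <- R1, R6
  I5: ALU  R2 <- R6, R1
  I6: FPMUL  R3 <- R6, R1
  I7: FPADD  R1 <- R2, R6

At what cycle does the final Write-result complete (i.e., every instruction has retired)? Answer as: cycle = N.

cycle = 25

[1] I1 issues→FPMUL
[2] I1 reads, I2 issues→FPADD
[3] I3 issues→ALU
[4] I3 reads
[5] I3 exec-done
[7] I1 exec-done
[8] I1 writes R6
[9] I2 reads
[10] I3 writes R0
[12] I2 exec-done
[13] I2 writes R4
[14] I4 issues→FPADD
[15] I4 reads, I5 issues→ALU
[16] I5 reads, I6 issues→FPMUL
[17] I5 exec-done, I6 reads
[18] I4 exec-done, I5 writes R2
[19] I4 writes R0
[20] I7 issues→FPADD
[21] I7 reads
[22] I6 exec-done
[23] I6 writes R3
[24] I7 exec-done
[25] I7 writes R1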